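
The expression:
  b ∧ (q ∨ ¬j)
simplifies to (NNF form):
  b ∧ (q ∨ ¬j)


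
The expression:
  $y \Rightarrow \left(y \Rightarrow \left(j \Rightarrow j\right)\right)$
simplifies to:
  $\text{True}$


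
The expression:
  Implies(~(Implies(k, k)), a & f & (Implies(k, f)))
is always true.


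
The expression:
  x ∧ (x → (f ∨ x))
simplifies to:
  x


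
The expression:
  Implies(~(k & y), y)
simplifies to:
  y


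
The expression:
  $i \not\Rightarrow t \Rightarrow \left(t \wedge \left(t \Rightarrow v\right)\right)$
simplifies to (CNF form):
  $t \vee \neg i$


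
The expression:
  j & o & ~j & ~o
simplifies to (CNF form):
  False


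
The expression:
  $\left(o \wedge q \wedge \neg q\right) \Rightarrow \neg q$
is always true.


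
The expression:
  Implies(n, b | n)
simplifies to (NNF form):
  True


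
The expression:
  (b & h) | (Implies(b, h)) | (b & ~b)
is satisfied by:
  {h: True, b: False}
  {b: False, h: False}
  {b: True, h: True}


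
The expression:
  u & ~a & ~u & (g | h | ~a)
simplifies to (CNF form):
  False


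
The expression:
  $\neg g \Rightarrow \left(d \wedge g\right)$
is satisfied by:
  {g: True}


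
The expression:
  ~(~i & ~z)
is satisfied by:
  {i: True, z: True}
  {i: True, z: False}
  {z: True, i: False}


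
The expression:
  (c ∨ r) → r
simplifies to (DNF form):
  r ∨ ¬c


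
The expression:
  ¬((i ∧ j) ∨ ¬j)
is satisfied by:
  {j: True, i: False}


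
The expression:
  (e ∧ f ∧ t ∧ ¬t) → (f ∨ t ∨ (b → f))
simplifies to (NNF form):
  True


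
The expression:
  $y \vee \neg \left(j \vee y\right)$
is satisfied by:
  {y: True, j: False}
  {j: False, y: False}
  {j: True, y: True}


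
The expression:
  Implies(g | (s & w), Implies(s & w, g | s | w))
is always true.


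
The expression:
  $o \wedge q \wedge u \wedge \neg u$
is never true.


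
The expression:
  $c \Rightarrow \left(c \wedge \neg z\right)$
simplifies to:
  $\neg c \vee \neg z$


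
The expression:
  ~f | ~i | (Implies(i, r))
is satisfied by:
  {r: True, i: False, f: False}
  {r: False, i: False, f: False}
  {f: True, r: True, i: False}
  {f: True, r: False, i: False}
  {i: True, r: True, f: False}
  {i: True, r: False, f: False}
  {i: True, f: True, r: True}


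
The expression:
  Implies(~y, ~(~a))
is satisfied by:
  {a: True, y: True}
  {a: True, y: False}
  {y: True, a: False}


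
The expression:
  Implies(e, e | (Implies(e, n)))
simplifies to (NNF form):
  True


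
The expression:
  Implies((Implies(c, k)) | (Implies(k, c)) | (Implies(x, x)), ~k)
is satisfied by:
  {k: False}


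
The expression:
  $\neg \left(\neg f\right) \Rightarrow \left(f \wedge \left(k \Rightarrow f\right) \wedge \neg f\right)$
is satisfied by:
  {f: False}


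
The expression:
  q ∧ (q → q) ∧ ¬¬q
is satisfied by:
  {q: True}


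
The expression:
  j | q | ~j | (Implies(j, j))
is always true.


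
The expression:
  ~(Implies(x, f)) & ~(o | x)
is never true.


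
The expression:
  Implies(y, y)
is always true.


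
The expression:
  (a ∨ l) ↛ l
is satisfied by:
  {a: True, l: False}


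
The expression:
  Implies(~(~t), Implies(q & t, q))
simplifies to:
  True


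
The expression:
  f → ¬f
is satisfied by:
  {f: False}


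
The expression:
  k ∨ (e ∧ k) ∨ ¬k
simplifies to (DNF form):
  True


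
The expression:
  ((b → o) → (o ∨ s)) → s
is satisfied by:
  {s: True, o: False, b: False}
  {b: True, s: True, o: False}
  {s: True, o: True, b: False}
  {b: True, s: True, o: True}
  {b: False, o: False, s: False}


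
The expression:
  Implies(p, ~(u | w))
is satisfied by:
  {w: False, p: False, u: False}
  {u: True, w: False, p: False}
  {w: True, u: False, p: False}
  {u: True, w: True, p: False}
  {p: True, u: False, w: False}


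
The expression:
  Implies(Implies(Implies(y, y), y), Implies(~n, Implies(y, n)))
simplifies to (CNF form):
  n | ~y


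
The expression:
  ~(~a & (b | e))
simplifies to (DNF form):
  a | (~b & ~e)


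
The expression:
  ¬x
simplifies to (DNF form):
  ¬x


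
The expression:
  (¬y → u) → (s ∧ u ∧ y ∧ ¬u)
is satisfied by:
  {u: False, y: False}


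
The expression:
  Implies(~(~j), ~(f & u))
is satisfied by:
  {u: False, j: False, f: False}
  {f: True, u: False, j: False}
  {j: True, u: False, f: False}
  {f: True, j: True, u: False}
  {u: True, f: False, j: False}
  {f: True, u: True, j: False}
  {j: True, u: True, f: False}


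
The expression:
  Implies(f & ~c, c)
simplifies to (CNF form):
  c | ~f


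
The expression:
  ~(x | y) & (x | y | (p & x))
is never true.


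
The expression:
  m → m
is always true.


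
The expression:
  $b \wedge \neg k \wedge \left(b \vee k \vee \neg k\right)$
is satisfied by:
  {b: True, k: False}


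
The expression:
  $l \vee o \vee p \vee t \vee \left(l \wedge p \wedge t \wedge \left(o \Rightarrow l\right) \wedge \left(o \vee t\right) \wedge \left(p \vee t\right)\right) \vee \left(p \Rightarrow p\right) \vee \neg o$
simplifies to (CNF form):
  $\text{True}$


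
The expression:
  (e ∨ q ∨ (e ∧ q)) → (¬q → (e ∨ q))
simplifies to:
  True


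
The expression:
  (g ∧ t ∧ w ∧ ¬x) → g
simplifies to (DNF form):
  True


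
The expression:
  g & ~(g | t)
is never true.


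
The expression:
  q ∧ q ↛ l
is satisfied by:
  {q: True, l: False}


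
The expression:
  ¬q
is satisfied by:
  {q: False}


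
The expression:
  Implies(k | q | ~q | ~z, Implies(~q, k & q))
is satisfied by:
  {q: True}


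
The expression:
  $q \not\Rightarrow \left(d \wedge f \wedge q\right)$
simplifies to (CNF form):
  $q \wedge \left(\neg d \vee \neg f\right)$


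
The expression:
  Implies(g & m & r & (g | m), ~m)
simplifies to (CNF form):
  ~g | ~m | ~r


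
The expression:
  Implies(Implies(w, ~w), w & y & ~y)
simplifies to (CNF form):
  w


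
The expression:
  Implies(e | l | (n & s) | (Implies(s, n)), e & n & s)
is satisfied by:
  {n: True, e: True, s: True, l: False}
  {n: True, e: True, s: True, l: True}
  {s: True, n: False, l: False, e: False}


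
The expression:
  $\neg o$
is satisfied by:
  {o: False}


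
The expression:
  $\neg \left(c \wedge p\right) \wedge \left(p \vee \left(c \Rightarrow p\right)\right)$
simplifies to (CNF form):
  $\neg c$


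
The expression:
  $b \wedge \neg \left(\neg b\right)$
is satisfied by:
  {b: True}


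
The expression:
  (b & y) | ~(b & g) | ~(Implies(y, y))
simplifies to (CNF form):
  y | ~b | ~g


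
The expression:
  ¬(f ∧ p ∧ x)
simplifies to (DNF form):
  ¬f ∨ ¬p ∨ ¬x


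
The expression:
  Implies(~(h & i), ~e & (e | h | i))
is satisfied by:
  {h: True, i: True, e: False}
  {h: True, i: False, e: False}
  {i: True, h: False, e: False}
  {e: True, h: True, i: True}


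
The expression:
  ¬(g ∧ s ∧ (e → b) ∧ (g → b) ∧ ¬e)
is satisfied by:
  {e: True, s: False, b: False, g: False}
  {g: False, s: False, e: False, b: False}
  {g: True, e: True, s: False, b: False}
  {g: True, s: False, e: False, b: False}
  {b: True, e: True, g: False, s: False}
  {b: True, g: False, s: False, e: False}
  {b: True, g: True, e: True, s: False}
  {b: True, g: True, s: False, e: False}
  {e: True, s: True, b: False, g: False}
  {s: True, b: False, e: False, g: False}
  {g: True, s: True, e: True, b: False}
  {g: True, s: True, b: False, e: False}
  {e: True, s: True, b: True, g: False}
  {s: True, b: True, g: False, e: False}
  {g: True, s: True, b: True, e: True}


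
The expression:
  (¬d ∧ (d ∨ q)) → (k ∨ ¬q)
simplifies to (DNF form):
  d ∨ k ∨ ¬q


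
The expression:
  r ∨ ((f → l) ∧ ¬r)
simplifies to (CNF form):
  l ∨ r ∨ ¬f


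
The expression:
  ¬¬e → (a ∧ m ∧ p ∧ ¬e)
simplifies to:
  ¬e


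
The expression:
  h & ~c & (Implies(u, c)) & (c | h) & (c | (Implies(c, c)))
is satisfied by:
  {h: True, u: False, c: False}


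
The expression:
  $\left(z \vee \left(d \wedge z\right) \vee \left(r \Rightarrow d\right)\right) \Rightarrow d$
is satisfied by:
  {r: True, d: True, z: False}
  {d: True, z: False, r: False}
  {r: True, d: True, z: True}
  {d: True, z: True, r: False}
  {r: True, z: False, d: False}


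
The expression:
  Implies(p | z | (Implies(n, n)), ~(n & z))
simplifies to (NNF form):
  ~n | ~z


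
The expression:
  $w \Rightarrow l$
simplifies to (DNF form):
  $l \vee \neg w$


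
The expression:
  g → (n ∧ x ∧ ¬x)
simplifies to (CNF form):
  ¬g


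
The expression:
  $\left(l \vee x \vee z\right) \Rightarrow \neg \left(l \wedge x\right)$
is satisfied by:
  {l: False, x: False}
  {x: True, l: False}
  {l: True, x: False}


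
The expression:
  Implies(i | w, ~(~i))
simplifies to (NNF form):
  i | ~w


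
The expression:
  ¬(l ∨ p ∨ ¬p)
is never true.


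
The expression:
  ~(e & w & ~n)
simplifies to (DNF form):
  n | ~e | ~w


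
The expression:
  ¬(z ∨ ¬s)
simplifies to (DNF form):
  s ∧ ¬z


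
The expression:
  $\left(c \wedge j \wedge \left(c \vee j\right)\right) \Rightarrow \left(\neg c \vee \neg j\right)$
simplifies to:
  $\neg c \vee \neg j$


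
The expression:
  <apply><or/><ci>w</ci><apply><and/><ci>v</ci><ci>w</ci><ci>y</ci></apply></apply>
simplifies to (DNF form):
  <ci>w</ci>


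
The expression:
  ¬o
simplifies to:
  ¬o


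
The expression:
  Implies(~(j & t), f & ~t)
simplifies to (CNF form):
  (f | j) & (f | t) & (j | ~t) & (t | ~t)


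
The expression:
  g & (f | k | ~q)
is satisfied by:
  {k: True, f: True, g: True, q: False}
  {k: True, g: True, f: False, q: False}
  {f: True, g: True, k: False, q: False}
  {g: True, k: False, f: False, q: False}
  {q: True, k: True, g: True, f: True}
  {q: True, k: True, g: True, f: False}
  {q: True, g: True, f: True, k: False}


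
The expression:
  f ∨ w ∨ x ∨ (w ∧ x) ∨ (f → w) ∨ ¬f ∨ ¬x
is always true.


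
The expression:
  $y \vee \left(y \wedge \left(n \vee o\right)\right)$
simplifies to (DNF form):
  $y$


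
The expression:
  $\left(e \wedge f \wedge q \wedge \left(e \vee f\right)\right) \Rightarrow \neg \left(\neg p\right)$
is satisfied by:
  {p: True, e: False, q: False, f: False}
  {p: False, e: False, q: False, f: False}
  {f: True, p: True, e: False, q: False}
  {f: True, p: False, e: False, q: False}
  {p: True, q: True, f: False, e: False}
  {q: True, f: False, e: False, p: False}
  {f: True, q: True, p: True, e: False}
  {f: True, q: True, p: False, e: False}
  {p: True, e: True, f: False, q: False}
  {e: True, f: False, q: False, p: False}
  {p: True, f: True, e: True, q: False}
  {f: True, e: True, p: False, q: False}
  {p: True, q: True, e: True, f: False}
  {q: True, e: True, f: False, p: False}
  {f: True, q: True, e: True, p: True}


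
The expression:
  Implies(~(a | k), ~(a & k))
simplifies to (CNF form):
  True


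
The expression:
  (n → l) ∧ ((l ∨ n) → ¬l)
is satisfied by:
  {n: False, l: False}


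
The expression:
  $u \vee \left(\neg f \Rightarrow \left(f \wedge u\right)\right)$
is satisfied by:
  {u: True, f: True}
  {u: True, f: False}
  {f: True, u: False}


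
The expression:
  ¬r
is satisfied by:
  {r: False}


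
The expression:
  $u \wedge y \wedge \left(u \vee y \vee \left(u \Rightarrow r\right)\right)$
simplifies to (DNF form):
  $u \wedge y$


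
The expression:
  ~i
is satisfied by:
  {i: False}


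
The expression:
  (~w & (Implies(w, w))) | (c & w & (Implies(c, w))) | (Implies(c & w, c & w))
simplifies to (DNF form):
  True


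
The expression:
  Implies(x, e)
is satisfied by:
  {e: True, x: False}
  {x: False, e: False}
  {x: True, e: True}


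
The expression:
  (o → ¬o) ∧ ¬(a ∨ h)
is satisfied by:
  {o: False, h: False, a: False}


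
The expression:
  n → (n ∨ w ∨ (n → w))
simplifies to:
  True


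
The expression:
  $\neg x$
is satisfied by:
  {x: False}


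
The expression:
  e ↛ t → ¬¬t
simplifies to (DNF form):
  t ∨ ¬e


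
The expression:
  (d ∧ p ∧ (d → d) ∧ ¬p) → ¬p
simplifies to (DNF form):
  True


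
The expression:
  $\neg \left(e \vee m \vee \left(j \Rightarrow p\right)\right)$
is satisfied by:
  {j: True, e: False, p: False, m: False}


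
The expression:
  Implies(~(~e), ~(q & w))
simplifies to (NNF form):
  ~e | ~q | ~w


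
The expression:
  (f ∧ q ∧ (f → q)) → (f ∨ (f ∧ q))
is always true.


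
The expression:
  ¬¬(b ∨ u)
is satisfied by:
  {b: True, u: True}
  {b: True, u: False}
  {u: True, b: False}


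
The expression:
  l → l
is always true.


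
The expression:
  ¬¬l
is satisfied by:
  {l: True}


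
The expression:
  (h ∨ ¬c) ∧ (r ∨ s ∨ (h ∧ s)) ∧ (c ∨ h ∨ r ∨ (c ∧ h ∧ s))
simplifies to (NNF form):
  (h ∧ r) ∨ (h ∧ s) ∨ (r ∧ ¬c)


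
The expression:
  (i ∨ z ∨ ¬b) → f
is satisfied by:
  {b: True, f: True, i: False, z: False}
  {f: True, i: False, z: False, b: False}
  {b: True, f: True, z: True, i: False}
  {f: True, z: True, i: False, b: False}
  {f: True, b: True, i: True, z: False}
  {f: True, i: True, z: False, b: False}
  {b: True, f: True, z: True, i: True}
  {f: True, z: True, i: True, b: False}
  {b: True, i: False, z: False, f: False}


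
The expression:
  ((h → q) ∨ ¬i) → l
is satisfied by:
  {i: True, l: True, h: True, q: False}
  {i: True, l: True, h: False, q: False}
  {l: True, h: True, q: False, i: False}
  {l: True, h: False, q: False, i: False}
  {i: True, l: True, q: True, h: True}
  {i: True, l: True, q: True, h: False}
  {l: True, q: True, h: True, i: False}
  {l: True, q: True, h: False, i: False}
  {i: True, q: False, h: True, l: False}


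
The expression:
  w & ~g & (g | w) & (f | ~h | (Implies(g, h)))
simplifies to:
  w & ~g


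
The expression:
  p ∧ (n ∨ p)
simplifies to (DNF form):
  p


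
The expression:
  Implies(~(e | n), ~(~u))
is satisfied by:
  {n: True, e: True, u: True}
  {n: True, e: True, u: False}
  {n: True, u: True, e: False}
  {n: True, u: False, e: False}
  {e: True, u: True, n: False}
  {e: True, u: False, n: False}
  {u: True, e: False, n: False}


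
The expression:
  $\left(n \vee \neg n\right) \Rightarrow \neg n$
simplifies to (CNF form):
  $\neg n$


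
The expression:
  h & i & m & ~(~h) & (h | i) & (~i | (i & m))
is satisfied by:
  {h: True, m: True, i: True}


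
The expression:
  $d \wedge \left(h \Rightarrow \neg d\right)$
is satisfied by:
  {d: True, h: False}


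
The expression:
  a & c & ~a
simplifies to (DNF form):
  False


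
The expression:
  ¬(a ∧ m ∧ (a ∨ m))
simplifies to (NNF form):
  ¬a ∨ ¬m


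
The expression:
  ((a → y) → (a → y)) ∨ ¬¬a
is always true.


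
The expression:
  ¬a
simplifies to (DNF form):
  ¬a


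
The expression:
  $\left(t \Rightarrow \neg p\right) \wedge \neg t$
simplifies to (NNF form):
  $\neg t$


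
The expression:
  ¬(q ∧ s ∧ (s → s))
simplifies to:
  ¬q ∨ ¬s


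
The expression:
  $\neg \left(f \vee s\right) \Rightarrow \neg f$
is always true.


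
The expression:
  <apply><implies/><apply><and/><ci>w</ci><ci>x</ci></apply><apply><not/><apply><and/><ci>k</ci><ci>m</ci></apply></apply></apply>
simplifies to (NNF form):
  <apply><or/><apply><not/><ci>k</ci></apply><apply><not/><ci>m</ci></apply><apply><not/><ci>w</ci></apply><apply><not/><ci>x</ci></apply></apply>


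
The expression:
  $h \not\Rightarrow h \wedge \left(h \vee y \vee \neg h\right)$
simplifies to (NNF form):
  $\text{False}$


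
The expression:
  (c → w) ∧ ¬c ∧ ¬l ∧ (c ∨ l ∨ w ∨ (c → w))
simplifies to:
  ¬c ∧ ¬l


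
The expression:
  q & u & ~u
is never true.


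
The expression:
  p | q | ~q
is always true.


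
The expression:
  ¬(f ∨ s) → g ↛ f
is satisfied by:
  {g: True, s: True, f: True}
  {g: True, s: True, f: False}
  {g: True, f: True, s: False}
  {g: True, f: False, s: False}
  {s: True, f: True, g: False}
  {s: True, f: False, g: False}
  {f: True, s: False, g: False}


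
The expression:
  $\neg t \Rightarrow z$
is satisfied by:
  {t: True, z: True}
  {t: True, z: False}
  {z: True, t: False}


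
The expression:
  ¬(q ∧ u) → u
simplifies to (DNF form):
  u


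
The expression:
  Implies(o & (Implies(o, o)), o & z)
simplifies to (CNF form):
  z | ~o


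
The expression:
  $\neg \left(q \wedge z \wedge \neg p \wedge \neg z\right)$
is always true.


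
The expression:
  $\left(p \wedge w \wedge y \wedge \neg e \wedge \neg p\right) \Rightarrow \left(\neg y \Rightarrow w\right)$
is always true.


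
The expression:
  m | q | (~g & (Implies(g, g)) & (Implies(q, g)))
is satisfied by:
  {q: True, m: True, g: False}
  {q: True, g: False, m: False}
  {m: True, g: False, q: False}
  {m: False, g: False, q: False}
  {q: True, m: True, g: True}
  {q: True, g: True, m: False}
  {m: True, g: True, q: False}


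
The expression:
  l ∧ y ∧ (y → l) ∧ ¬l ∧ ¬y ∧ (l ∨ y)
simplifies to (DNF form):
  False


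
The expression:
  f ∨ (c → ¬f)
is always true.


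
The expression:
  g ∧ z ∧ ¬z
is never true.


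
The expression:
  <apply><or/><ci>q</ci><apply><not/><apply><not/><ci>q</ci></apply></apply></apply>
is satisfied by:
  {q: True}


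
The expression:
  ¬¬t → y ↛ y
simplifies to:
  ¬t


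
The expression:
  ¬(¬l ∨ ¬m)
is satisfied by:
  {m: True, l: True}


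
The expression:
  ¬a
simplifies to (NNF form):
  ¬a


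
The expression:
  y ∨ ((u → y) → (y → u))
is always true.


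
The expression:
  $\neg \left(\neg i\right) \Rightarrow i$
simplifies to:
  $\text{True}$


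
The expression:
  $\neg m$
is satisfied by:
  {m: False}


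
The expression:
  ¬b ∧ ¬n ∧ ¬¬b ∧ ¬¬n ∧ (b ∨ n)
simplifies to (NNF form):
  False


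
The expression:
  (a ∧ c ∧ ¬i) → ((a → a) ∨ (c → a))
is always true.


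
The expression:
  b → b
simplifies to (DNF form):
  True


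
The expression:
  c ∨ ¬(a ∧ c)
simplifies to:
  True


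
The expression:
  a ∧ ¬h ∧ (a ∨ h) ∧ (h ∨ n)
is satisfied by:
  {a: True, n: True, h: False}


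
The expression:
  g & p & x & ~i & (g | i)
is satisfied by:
  {p: True, x: True, g: True, i: False}


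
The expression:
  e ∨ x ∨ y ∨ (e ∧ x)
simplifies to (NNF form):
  e ∨ x ∨ y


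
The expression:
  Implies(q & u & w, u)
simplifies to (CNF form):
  True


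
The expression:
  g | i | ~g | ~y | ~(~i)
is always true.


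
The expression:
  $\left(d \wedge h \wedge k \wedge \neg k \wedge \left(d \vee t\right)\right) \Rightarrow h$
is always true.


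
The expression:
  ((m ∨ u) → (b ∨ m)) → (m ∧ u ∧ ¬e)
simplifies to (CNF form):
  u ∧ (m ∨ ¬b) ∧ (¬e ∨ ¬m)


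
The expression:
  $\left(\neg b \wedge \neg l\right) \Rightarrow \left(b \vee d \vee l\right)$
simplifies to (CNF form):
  $b \vee d \vee l$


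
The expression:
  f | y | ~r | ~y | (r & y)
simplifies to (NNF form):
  True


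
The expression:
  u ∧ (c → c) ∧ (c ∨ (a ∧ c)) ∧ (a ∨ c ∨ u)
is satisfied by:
  {c: True, u: True}


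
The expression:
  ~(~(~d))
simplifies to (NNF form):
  ~d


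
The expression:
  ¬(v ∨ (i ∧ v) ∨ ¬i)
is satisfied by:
  {i: True, v: False}


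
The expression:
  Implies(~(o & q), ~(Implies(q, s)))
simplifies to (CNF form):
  q & (o | ~s)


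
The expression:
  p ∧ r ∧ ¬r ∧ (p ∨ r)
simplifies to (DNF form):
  False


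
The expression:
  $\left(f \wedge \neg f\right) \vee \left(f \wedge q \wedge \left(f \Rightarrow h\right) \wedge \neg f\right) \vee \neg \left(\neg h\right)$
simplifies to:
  $h$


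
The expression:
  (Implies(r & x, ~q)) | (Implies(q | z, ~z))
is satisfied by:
  {q: False, z: False, x: False, r: False}
  {r: True, q: False, z: False, x: False}
  {x: True, q: False, z: False, r: False}
  {r: True, x: True, q: False, z: False}
  {z: True, r: False, q: False, x: False}
  {r: True, z: True, q: False, x: False}
  {x: True, z: True, r: False, q: False}
  {r: True, x: True, z: True, q: False}
  {q: True, x: False, z: False, r: False}
  {r: True, q: True, x: False, z: False}
  {x: True, q: True, r: False, z: False}
  {r: True, x: True, q: True, z: False}
  {z: True, q: True, x: False, r: False}
  {r: True, z: True, q: True, x: False}
  {x: True, z: True, q: True, r: False}


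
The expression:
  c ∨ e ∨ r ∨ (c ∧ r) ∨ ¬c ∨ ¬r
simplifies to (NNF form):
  True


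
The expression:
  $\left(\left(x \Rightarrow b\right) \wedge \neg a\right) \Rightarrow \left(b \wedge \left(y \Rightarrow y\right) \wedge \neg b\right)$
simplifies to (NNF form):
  $a \vee \left(x \wedge \neg b\right)$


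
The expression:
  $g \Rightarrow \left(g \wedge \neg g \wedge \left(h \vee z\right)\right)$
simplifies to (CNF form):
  $\neg g$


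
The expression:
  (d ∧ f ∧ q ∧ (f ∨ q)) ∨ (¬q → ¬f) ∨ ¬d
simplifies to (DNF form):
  q ∨ ¬d ∨ ¬f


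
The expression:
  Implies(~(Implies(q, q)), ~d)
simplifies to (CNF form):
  True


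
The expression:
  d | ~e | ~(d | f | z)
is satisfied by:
  {d: True, z: False, e: False, f: False}
  {f: True, d: True, z: False, e: False}
  {d: True, z: True, e: False, f: False}
  {f: True, d: True, z: True, e: False}
  {f: False, z: False, e: False, d: False}
  {f: True, z: False, e: False, d: False}
  {z: True, f: False, e: False, d: False}
  {f: True, z: True, e: False, d: False}
  {e: True, d: True, f: False, z: False}
  {f: True, e: True, d: True, z: False}
  {e: True, d: True, z: True, f: False}
  {f: True, e: True, d: True, z: True}
  {e: True, d: False, z: False, f: False}


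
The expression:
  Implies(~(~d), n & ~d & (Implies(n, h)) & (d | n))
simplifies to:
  ~d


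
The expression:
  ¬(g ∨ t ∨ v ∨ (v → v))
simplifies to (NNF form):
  False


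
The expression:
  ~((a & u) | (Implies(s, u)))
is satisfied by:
  {s: True, u: False}


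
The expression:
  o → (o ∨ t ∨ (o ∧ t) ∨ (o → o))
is always true.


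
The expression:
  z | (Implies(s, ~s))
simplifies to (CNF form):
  z | ~s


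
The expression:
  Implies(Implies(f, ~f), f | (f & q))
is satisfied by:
  {f: True}


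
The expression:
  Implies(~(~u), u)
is always true.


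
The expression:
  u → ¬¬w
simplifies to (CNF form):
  w ∨ ¬u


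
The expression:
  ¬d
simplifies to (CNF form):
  ¬d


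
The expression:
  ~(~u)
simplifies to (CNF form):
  u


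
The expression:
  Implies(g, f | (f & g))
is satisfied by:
  {f: True, g: False}
  {g: False, f: False}
  {g: True, f: True}


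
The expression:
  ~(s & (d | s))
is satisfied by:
  {s: False}


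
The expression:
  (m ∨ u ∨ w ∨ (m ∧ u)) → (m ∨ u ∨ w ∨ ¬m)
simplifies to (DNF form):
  True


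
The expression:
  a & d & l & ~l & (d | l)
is never true.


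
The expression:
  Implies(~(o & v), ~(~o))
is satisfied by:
  {o: True}


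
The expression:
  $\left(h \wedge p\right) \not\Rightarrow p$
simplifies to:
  $\text{False}$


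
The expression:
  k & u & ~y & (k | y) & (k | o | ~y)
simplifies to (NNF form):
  k & u & ~y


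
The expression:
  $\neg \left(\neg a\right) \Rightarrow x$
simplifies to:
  $x \vee \neg a$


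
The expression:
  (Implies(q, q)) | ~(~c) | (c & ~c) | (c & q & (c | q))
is always true.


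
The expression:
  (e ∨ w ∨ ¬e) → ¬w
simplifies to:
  ¬w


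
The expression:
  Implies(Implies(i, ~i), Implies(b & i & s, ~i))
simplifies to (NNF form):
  True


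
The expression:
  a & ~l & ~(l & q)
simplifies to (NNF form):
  a & ~l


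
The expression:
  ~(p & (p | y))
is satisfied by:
  {p: False}


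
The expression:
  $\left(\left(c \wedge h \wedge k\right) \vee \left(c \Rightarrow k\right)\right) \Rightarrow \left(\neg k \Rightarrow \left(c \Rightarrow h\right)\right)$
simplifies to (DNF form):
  $\text{True}$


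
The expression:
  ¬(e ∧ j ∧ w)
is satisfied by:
  {w: False, e: False, j: False}
  {j: True, w: False, e: False}
  {e: True, w: False, j: False}
  {j: True, e: True, w: False}
  {w: True, j: False, e: False}
  {j: True, w: True, e: False}
  {e: True, w: True, j: False}


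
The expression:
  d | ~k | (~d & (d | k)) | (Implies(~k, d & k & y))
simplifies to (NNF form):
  True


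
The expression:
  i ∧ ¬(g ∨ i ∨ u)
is never true.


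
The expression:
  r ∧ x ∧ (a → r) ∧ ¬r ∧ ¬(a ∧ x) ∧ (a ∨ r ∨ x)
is never true.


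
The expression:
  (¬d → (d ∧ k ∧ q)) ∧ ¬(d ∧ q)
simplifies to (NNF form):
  d ∧ ¬q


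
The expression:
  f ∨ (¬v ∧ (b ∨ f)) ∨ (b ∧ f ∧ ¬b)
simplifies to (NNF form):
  f ∨ (b ∧ ¬v)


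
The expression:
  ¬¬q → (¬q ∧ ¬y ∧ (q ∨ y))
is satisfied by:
  {q: False}


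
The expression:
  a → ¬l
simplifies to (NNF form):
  ¬a ∨ ¬l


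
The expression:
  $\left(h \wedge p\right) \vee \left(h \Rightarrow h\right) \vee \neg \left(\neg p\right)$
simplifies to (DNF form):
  $\text{True}$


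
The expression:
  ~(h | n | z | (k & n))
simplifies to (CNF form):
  ~h & ~n & ~z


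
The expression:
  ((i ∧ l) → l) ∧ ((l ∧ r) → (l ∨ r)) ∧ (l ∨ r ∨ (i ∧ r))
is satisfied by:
  {r: True, l: True}
  {r: True, l: False}
  {l: True, r: False}


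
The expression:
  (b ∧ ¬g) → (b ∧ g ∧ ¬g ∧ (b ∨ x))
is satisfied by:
  {g: True, b: False}
  {b: False, g: False}
  {b: True, g: True}


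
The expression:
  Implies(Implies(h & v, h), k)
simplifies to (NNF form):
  k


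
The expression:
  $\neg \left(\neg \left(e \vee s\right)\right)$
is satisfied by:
  {e: True, s: True}
  {e: True, s: False}
  {s: True, e: False}


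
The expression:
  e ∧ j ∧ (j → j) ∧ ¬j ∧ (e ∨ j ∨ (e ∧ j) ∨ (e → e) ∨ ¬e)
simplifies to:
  False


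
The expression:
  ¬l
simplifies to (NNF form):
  ¬l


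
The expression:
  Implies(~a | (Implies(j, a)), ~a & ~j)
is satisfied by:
  {j: False, a: False}


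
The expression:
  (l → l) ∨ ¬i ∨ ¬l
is always true.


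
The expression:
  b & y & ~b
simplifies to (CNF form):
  False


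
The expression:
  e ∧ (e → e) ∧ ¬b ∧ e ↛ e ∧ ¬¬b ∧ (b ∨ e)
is never true.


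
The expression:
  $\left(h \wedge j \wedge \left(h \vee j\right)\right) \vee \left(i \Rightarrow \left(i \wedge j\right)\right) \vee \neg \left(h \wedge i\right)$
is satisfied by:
  {j: True, i: False, h: False}
  {j: False, i: False, h: False}
  {h: True, j: True, i: False}
  {h: True, j: False, i: False}
  {i: True, j: True, h: False}
  {i: True, j: False, h: False}
  {i: True, h: True, j: True}


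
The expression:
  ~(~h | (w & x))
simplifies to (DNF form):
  (h & ~w) | (h & ~x)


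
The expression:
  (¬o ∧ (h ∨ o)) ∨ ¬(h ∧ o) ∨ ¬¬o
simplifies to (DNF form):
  True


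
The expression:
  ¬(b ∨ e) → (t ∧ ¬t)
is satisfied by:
  {b: True, e: True}
  {b: True, e: False}
  {e: True, b: False}


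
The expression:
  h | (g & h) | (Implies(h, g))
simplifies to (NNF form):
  True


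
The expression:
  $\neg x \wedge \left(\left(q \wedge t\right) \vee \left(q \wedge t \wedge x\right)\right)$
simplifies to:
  $q \wedge t \wedge \neg x$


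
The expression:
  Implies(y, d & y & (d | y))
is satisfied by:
  {d: True, y: False}
  {y: False, d: False}
  {y: True, d: True}


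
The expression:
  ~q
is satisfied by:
  {q: False}


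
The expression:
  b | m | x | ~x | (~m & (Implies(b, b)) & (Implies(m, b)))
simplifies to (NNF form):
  True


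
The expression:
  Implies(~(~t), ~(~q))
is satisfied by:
  {q: True, t: False}
  {t: False, q: False}
  {t: True, q: True}


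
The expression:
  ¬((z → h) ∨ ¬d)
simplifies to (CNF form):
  d ∧ z ∧ ¬h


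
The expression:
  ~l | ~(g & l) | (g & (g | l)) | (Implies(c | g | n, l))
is always true.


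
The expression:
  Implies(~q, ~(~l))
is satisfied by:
  {q: True, l: True}
  {q: True, l: False}
  {l: True, q: False}


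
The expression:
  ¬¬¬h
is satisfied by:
  {h: False}


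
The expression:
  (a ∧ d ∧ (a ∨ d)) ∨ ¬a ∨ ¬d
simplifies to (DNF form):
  True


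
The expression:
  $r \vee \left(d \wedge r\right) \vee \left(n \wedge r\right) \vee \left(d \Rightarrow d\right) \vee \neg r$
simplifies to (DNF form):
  $\text{True}$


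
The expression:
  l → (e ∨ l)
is always true.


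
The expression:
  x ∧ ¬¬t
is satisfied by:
  {t: True, x: True}


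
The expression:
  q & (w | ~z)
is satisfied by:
  {w: True, q: True, z: False}
  {q: True, z: False, w: False}
  {z: True, w: True, q: True}


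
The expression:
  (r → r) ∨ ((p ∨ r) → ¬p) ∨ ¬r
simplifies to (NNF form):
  True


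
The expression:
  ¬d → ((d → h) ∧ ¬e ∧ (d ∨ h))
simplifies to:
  d ∨ (h ∧ ¬e)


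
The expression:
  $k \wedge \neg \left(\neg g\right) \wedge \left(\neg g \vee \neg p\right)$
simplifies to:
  $g \wedge k \wedge \neg p$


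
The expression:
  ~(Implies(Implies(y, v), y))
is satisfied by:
  {y: False}


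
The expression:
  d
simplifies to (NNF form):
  d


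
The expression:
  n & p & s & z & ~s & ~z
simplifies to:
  False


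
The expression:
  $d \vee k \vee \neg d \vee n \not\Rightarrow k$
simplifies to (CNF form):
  $\text{True}$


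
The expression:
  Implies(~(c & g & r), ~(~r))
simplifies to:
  r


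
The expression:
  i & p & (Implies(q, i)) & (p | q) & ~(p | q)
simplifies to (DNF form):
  False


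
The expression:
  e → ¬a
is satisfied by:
  {e: False, a: False}
  {a: True, e: False}
  {e: True, a: False}


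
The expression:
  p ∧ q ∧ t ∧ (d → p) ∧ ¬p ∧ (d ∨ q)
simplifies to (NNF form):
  False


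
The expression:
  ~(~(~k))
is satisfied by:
  {k: False}


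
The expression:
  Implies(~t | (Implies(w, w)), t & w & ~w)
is never true.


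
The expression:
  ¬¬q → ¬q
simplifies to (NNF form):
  ¬q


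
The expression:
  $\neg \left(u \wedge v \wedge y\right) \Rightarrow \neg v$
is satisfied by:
  {u: True, y: True, v: False}
  {u: True, y: False, v: False}
  {y: True, u: False, v: False}
  {u: False, y: False, v: False}
  {u: True, v: True, y: True}


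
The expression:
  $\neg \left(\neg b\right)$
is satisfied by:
  {b: True}


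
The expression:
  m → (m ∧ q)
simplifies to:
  q ∨ ¬m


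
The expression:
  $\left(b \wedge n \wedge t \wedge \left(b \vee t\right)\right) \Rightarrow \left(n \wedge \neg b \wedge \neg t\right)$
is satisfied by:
  {t: False, n: False, b: False}
  {b: True, t: False, n: False}
  {n: True, t: False, b: False}
  {b: True, n: True, t: False}
  {t: True, b: False, n: False}
  {b: True, t: True, n: False}
  {n: True, t: True, b: False}


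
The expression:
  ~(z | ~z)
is never true.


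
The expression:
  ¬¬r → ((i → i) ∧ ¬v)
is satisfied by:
  {v: False, r: False}
  {r: True, v: False}
  {v: True, r: False}


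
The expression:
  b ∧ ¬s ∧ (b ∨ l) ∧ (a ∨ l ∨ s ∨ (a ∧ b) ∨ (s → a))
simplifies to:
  b ∧ ¬s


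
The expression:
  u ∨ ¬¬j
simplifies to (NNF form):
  j ∨ u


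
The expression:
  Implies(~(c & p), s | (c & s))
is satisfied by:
  {c: True, s: True, p: True}
  {c: True, s: True, p: False}
  {s: True, p: True, c: False}
  {s: True, p: False, c: False}
  {c: True, p: True, s: False}


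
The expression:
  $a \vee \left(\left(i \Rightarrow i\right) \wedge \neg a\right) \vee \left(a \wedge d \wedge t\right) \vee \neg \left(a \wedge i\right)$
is always true.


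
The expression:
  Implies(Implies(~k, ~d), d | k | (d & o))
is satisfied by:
  {d: True, k: True}
  {d: True, k: False}
  {k: True, d: False}


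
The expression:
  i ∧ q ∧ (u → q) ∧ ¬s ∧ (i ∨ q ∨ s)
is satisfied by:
  {i: True, q: True, s: False}


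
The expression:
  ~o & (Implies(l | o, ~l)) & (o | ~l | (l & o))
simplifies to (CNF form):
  ~l & ~o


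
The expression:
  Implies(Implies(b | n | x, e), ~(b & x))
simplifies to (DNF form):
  ~b | ~e | ~x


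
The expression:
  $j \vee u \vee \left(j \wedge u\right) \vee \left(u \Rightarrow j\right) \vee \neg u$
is always true.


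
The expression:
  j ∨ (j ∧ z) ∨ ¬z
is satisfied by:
  {j: True, z: False}
  {z: False, j: False}
  {z: True, j: True}


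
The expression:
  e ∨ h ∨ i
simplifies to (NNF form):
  e ∨ h ∨ i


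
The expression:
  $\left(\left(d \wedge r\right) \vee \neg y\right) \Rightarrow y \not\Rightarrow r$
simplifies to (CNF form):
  $y \wedge \left(\neg d \vee \neg r\right)$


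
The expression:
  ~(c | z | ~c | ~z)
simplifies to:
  False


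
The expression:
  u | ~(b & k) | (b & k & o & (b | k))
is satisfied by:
  {o: True, u: True, k: False, b: False}
  {o: True, k: False, u: False, b: False}
  {u: True, o: False, k: False, b: False}
  {o: False, k: False, u: False, b: False}
  {b: True, o: True, u: True, k: False}
  {b: True, o: True, k: False, u: False}
  {b: True, u: True, o: False, k: False}
  {b: True, o: False, k: False, u: False}
  {o: True, k: True, u: True, b: False}
  {o: True, k: True, b: False, u: False}
  {k: True, u: True, b: False, o: False}
  {k: True, b: False, u: False, o: False}
  {o: True, k: True, b: True, u: True}
  {o: True, k: True, b: True, u: False}
  {k: True, b: True, u: True, o: False}


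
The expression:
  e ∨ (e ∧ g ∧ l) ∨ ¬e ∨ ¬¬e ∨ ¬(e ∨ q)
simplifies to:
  True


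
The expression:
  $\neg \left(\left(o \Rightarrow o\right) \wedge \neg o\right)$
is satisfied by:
  {o: True}


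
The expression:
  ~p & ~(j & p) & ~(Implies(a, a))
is never true.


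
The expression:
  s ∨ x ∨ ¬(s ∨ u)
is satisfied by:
  {x: True, s: True, u: False}
  {x: True, u: False, s: False}
  {s: True, u: False, x: False}
  {s: False, u: False, x: False}
  {x: True, s: True, u: True}
  {x: True, u: True, s: False}
  {s: True, u: True, x: False}


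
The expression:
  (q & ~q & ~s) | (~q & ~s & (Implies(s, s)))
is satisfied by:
  {q: False, s: False}


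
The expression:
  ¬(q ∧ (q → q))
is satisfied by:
  {q: False}


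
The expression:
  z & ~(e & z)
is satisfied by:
  {z: True, e: False}


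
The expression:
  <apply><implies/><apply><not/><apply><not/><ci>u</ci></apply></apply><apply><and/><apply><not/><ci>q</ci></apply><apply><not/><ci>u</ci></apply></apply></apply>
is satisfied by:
  {u: False}


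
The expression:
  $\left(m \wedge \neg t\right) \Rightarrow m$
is always true.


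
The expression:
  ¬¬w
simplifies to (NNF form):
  w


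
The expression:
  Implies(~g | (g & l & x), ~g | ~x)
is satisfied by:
  {l: False, x: False, g: False}
  {g: True, l: False, x: False}
  {x: True, l: False, g: False}
  {g: True, x: True, l: False}
  {l: True, g: False, x: False}
  {g: True, l: True, x: False}
  {x: True, l: True, g: False}


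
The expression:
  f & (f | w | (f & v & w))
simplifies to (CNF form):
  f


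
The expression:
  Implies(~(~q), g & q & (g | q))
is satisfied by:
  {g: True, q: False}
  {q: False, g: False}
  {q: True, g: True}


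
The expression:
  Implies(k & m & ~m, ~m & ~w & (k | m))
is always true.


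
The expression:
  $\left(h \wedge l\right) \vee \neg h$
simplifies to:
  $l \vee \neg h$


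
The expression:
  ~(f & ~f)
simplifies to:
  True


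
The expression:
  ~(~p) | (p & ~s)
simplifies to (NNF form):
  p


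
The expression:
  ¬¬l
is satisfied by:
  {l: True}


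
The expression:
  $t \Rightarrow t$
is always true.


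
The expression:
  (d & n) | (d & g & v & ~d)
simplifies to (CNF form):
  d & n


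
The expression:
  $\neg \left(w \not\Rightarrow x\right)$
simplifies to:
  $x \vee \neg w$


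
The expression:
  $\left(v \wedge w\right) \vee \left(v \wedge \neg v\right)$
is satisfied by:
  {w: True, v: True}


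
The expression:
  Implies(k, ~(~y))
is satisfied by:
  {y: True, k: False}
  {k: False, y: False}
  {k: True, y: True}


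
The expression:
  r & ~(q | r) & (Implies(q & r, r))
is never true.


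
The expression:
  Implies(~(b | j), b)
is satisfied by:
  {b: True, j: True}
  {b: True, j: False}
  {j: True, b: False}


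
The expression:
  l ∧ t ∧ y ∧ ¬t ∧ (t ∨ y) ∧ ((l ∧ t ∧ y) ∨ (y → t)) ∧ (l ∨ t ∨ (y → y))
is never true.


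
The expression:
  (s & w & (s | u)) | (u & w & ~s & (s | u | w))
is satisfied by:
  {w: True, u: True, s: True}
  {w: True, u: True, s: False}
  {w: True, s: True, u: False}


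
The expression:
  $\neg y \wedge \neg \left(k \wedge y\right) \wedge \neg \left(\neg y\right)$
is never true.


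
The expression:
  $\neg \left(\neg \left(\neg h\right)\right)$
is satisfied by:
  {h: False}


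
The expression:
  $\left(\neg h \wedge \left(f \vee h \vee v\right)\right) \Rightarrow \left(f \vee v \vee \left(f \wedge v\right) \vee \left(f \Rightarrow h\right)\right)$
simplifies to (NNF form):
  $\text{True}$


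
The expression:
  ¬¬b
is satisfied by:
  {b: True}


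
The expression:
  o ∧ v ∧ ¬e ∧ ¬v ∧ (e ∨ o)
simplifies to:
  False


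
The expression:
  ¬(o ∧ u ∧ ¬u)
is always true.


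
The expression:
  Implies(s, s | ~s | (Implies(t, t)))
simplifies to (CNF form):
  True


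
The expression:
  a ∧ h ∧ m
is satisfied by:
  {a: True, m: True, h: True}


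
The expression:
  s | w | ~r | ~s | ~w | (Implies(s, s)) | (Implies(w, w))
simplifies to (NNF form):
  True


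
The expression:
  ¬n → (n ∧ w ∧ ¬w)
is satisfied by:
  {n: True}


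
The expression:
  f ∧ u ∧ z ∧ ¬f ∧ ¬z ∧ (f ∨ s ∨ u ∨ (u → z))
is never true.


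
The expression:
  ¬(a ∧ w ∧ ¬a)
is always true.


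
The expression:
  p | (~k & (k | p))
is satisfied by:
  {p: True}


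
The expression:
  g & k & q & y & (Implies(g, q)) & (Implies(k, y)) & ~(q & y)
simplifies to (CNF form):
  False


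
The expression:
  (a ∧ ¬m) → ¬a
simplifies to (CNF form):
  m ∨ ¬a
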